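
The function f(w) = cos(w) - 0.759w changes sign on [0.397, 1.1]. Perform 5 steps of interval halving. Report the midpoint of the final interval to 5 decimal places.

0.86933

f(0.397000) = 0.620902, f(1.100000) = -0.381304 (opposite signs)
step 1: m = 0.748500, f(m) = 0.164599 > 0 → root in [0.748500, 1.100000]
step 2: m = 0.924250, f(m) = -0.099072 < 0 → root in [0.748500, 0.924250]
step 3: m = 0.836375, f(m) = 0.035349 > 0 → root in [0.836375, 0.924250]
step 4: m = 0.880313, f(m) = -0.031247 < 0 → root in [0.836375, 0.880313]
step 5: m = 0.858344, f(m) = 0.002209 > 0 → root in [0.858344, 0.880313]
Midpoint of [0.858344, 0.880313] = 0.869328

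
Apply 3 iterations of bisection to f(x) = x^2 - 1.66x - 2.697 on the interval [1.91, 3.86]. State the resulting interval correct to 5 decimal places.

[2.64125, 2.88500]

f(1.910000) = -2.219500, f(3.860000) = 5.795000 (opposite signs)
step 1: m = 2.885000, f(m) = 0.837125 > 0 → root in [1.910000, 2.885000]
step 2: m = 2.397500, f(m) = -0.928844 < 0 → root in [2.397500, 2.885000]
step 3: m = 2.641250, f(m) = -0.105273 < 0 → root in [2.641250, 2.885000]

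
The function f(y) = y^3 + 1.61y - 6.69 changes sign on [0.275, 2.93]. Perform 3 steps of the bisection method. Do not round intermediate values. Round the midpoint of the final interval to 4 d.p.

f(0.275000) = -6.226453, f(2.930000) = 23.181057 (opposite signs)
step 1: m = 1.602500, f(m) = 0.005255 > 0 → root in [0.275000, 1.602500]
step 2: m = 0.938750, f(m) = -4.351338 < 0 → root in [0.938750, 1.602500]
step 3: m = 1.270625, f(m) = -2.592885 < 0 → root in [1.270625, 1.602500]
Midpoint of [1.270625, 1.602500] = 1.436562

1.4366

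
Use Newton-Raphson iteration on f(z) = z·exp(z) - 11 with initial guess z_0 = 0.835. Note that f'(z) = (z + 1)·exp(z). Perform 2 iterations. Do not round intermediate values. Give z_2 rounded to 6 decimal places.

2.372279

Newton update: z ← z − f(z)/f'(z).
z_0 = 0.835000: f = -9.075480, f' = 4.229334 → z_1 = 0.835000 - (-9.075480)/(4.229334) = 2.980842
z_1 = 2.980842: f = 47.735672, f' = 78.440065 → z_2 = 2.980842 - (47.735672)/(78.440065) = 2.372279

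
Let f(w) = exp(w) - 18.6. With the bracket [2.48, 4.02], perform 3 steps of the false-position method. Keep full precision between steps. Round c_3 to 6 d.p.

False-position update: c = (a·f(b) − b·f(a))/(f(b) − f(a)); replace the endpoint whose sign matches f(c).
f(2.480000) = -6.658736, f(4.020000) = 37.101106
step 1: c = 2.714335, f(c) = -3.505434 < 0 → new bracket [2.714335, 4.020000]
step 2: c = 2.827049, f(c) = -1.704476 < 0 → new bracket [2.827049, 4.020000]
step 3: c = 2.879447, f(c) = -0.795570 < 0 → new bracket [2.879447, 4.020000]

2.879447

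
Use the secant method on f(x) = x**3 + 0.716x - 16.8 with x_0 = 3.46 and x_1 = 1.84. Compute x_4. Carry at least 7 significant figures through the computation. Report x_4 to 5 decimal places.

Secant update: x_(k+1) = x_k − f(x_k)·(x_k − x_(k-1))/(f(x_k) − f(x_(k-1))).
f(x_0) = 27.099096, f(x_1) = -9.253056
x_2 = 1.840000 - (-9.253056)·(1.840000 - 3.460000)/(-9.253056 - (27.099096)) = 2.252354; f(x_2) = -3.760903
x_3 = 2.252354 - (-3.760903)·(2.252354 - 1.840000)/(-3.760903 - (-9.253056)) = 2.534725; f(x_3) = 1.300033
x_4 = 2.534725 - (1.300033)·(2.534725 - 2.252354)/(1.300033 - (-3.760903)) = 2.462190; f(x_4) = -0.110336

2.46219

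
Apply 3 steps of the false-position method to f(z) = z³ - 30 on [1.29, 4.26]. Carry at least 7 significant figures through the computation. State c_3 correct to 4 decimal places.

3.0349

f(1.290000) = -27.853311, f(4.260000) = 47.308776
step 1: c = 2.390613, f(c) = -16.337582 < 0 → new bracket [2.390613, 4.260000]
step 2: c = 2.870471, f(c) = -6.348446 < 0 → new bracket [2.870471, 4.260000]
step 3: c = 3.034873, f(c) = -2.047434 < 0 → new bracket [3.034873, 4.260000]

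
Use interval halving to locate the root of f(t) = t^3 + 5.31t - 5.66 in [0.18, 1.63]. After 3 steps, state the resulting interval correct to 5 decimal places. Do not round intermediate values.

[0.90500, 1.08625]

f(0.180000) = -4.698368, f(1.630000) = 7.326047 (opposite signs)
step 1: m = 0.905000, f(m) = -0.113232 < 0 → root in [0.905000, 1.630000]
step 2: m = 1.267500, f(m) = 3.106735 > 0 → root in [0.905000, 1.267500]
step 3: m = 1.086250, f(m) = 1.389696 > 0 → root in [0.905000, 1.086250]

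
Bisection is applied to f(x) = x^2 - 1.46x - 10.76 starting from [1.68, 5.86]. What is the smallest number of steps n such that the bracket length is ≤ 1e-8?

Initial width b − a = 5.86 − 1.68 = 4.180000.
After n steps the width is (b−a)/2^n; need (b−a)/2^n ≤ 1e-8.
So n ≥ log₂(4.180000/1e-8) = log₂(418000000.0000) ≈ 28.6389.
Hence n = 29.

29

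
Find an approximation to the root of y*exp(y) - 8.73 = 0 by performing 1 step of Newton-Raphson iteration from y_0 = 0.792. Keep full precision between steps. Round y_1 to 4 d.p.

2.5566

f'(y) = (y+1)*exp(y)
y_0 = 0.792000: f = -6.981416, f' = 3.956391 → y_1 = 0.792000 - (-6.981416)/(3.956391) = 2.556592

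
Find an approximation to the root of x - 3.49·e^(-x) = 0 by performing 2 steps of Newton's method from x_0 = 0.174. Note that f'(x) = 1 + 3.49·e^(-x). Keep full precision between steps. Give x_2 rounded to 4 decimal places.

1.1113

Newton update: x ← x − f(x)/f'(x).
x_0 = 0.174000: f = -2.758636, f' = 3.932636 → x_1 = 0.174000 - (-2.758636)/(3.932636) = 0.875473
x_1 = 0.875473: f = -0.578689, f' = 2.454161 → x_2 = 0.875473 - (-0.578689)/(2.454161) = 1.111271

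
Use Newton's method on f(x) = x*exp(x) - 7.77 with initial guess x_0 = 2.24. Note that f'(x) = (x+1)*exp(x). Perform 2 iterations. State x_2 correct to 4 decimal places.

x_0 = 2.240000: f = 13.271062, f' = 30.434393 → x_1 = 2.240000 - (13.271062)/(30.434393) = 1.803945
x_1 = 1.803945: f = 3.186373, f' = 17.029935 → x_2 = 1.803945 - (3.186373)/(17.029935) = 1.616841

1.6168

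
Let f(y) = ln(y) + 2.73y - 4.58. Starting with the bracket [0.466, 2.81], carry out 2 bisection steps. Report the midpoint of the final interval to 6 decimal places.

f(0.466000) = -4.071390, f(2.810000) = 4.124484 (opposite signs)
step 1: m = 1.638000, f(m) = 0.385216 > 0 → root in [0.466000, 1.638000]
step 2: m = 1.052000, f(m) = -1.657347 < 0 → root in [1.052000, 1.638000]
Midpoint of [1.052000, 1.638000] = 1.345000

1.345000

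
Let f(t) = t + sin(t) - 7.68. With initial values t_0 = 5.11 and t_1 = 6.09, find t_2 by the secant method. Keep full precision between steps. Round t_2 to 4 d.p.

7.1113

Secant update: t_(k+1) = t_k − f(t_k)·(t_k − t_(k-1))/(f(t_k) − f(t_(k-1))).
f(t_0) = -3.491989, f(t_1) = -1.781986
t_2 = 6.090000 - (-1.781986)·(6.090000 - 5.110000)/(-1.781986 - (-3.491989)) = 7.111253; f(t_2) = 0.167880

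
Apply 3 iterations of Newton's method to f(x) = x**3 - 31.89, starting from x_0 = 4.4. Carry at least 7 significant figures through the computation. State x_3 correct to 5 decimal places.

Newton update: x ← x − f(x)/f'(x).
f'(x) = 3x**2
x_0 = 4.400000: f = 53.294000, f' = 58.080000 → x_1 = 4.400000 - (53.294000)/(58.080000) = 3.482404
x_1 = 3.482404: f = 10.341577, f' = 36.381404 → x_2 = 3.482404 - (10.341577)/(36.381404) = 3.198149
x_2 = 3.198149: f = 0.821173, f' = 30.684473 → x_3 = 3.198149 - (0.821173)/(30.684473) = 3.171387

3.17139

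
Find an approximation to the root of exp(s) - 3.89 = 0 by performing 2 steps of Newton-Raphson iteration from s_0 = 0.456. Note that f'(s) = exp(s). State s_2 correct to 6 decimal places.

Newton update: s ← s − f(s)/f'(s).
s_0 = 0.456000: f = -2.312250, f' = 1.577750 → s_1 = 0.456000 - (-2.312250)/(1.577750) = 1.921536
s_1 = 1.921536: f = 2.941442, f' = 6.831442 → s_2 = 1.921536 - (2.941442)/(6.831442) = 1.490962

1.490962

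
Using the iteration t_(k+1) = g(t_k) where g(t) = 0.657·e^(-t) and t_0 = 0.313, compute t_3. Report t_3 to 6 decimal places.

0.437606

t_1 = g(0.313000) = 0.480431
t_2 = g(0.480431) = 0.406365
t_3 = g(0.406365) = 0.437606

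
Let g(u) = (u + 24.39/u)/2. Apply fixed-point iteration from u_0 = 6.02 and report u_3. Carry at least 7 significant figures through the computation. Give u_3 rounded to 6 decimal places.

4.938623

u_1 = g(6.020000) = 5.035748
u_2 = g(5.035748) = 4.939560
u_3 = g(4.939560) = 4.938623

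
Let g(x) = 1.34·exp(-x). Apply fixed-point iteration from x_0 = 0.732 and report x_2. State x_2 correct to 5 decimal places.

x_1 = g(0.732000) = 0.644468
x_2 = g(0.644468) = 0.703422

0.70342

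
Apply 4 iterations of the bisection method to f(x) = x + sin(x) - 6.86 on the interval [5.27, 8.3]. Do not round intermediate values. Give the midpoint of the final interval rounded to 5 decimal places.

f(5.270000) = -2.438522, f(8.300000) = 2.342172 (opposite signs)
step 1: m = 6.785000, f(m) = 0.406017 > 0 → root in [5.270000, 6.785000]
step 2: m = 6.027500, f(m) = -1.085408 < 0 → root in [6.027500, 6.785000]
step 3: m = 6.406250, f(m) = -0.330996 < 0 → root in [6.406250, 6.785000]
step 4: m = 6.595625, f(m) = 0.043006 > 0 → root in [6.406250, 6.595625]
Midpoint of [6.406250, 6.595625] = 6.500938

6.50094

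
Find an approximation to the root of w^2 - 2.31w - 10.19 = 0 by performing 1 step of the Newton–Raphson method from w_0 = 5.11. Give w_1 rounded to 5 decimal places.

Newton update: w ← w − f(w)/f'(w).
f'(w) = 2w - 2.31
w_0 = 5.110000: f = 4.118000, f' = 7.910000 → w_1 = 5.110000 - (4.118000)/(7.910000) = 4.589393

4.58939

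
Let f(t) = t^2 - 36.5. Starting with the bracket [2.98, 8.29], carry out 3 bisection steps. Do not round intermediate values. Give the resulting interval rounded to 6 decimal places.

f(2.980000) = -27.619600, f(8.290000) = 32.224100 (opposite signs)
step 1: m = 5.635000, f(m) = -4.746775 < 0 → root in [5.635000, 8.290000]
step 2: m = 6.962500, f(m) = 11.976406 > 0 → root in [5.635000, 6.962500]
step 3: m = 6.298750, f(m) = 3.174252 > 0 → root in [5.635000, 6.298750]

[5.635000, 6.298750]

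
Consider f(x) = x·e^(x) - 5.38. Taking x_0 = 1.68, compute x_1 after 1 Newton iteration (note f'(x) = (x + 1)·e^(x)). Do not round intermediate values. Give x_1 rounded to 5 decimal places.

1.42727

x_0 = 1.680000: f = 3.634134, f' = 14.379690 → x_1 = 1.680000 - (3.634134)/(14.379690) = 1.427273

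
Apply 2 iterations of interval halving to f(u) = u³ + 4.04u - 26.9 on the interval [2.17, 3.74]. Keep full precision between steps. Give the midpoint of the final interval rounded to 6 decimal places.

f(2.170000) = -7.914887, f(3.740000) = 40.523224 (opposite signs)
step 1: m = 2.955000, f(m) = 10.841334 > 0 → root in [2.170000, 2.955000]
step 2: m = 2.562500, f(m) = 0.278916 > 0 → root in [2.170000, 2.562500]
Midpoint of [2.170000, 2.562500] = 2.366250

2.366250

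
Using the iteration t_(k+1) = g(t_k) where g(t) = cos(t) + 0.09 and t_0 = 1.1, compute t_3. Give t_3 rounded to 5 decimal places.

t_1 = g(1.100000) = 0.543596
t_2 = g(0.543596) = 0.945854
t_3 = g(0.945854) = 0.675050

0.67505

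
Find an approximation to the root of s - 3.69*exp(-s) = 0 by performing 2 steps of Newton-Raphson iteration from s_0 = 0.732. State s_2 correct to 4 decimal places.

1.1578

f'(s) = 1 + 3.69*exp(-s)
s_0 = 0.732000: f = -1.042691, f' = 2.774691 → s_1 = 0.732000 - (-1.042691)/(2.774691) = 1.107786
s_1 = 1.107786: f = -0.110981, f' = 2.218767 → s_2 = 1.107786 - (-0.110981)/(2.218767) = 1.157806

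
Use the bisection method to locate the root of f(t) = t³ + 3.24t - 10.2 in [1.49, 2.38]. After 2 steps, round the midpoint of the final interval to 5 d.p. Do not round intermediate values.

1.60125

f(1.490000) = -2.064451, f(2.380000) = 10.992472 (opposite signs)
step 1: m = 1.935000, f(m) = 3.314475 > 0 → root in [1.490000, 1.935000]
step 2: m = 1.712500, f(m) = 0.370674 > 0 → root in [1.490000, 1.712500]
Midpoint of [1.490000, 1.712500] = 1.601250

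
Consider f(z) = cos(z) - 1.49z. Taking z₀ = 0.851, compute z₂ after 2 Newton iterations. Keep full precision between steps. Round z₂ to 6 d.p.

0.566387

f'(z) = -sin(z) - 1.49
z_0 = 0.851000: f = -0.608758, f' = -2.241940 → z_1 = 0.851000 - (-0.608758)/(-2.241940) = 0.579468
z_1 = 0.579468: f = -0.026653, f' = -2.037579 → z_2 = 0.579468 - (-0.026653)/(-2.037579) = 0.566387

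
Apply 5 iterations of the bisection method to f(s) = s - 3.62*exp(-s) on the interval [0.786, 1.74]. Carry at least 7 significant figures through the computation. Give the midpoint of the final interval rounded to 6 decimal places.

1.158656

f(0.786000) = -0.863503, f(1.740000) = 1.104616 (opposite signs)
step 1: m = 1.263000, f(m) = 0.239248 > 0 → root in [0.786000, 1.263000]
step 2: m = 1.024500, f(m) = -0.274993 < 0 → root in [1.024500, 1.263000]
step 3: m = 1.143750, f(m) = -0.009661 < 0 → root in [1.143750, 1.263000]
step 4: m = 1.203375, f(m) = 0.116726 > 0 → root in [1.143750, 1.203375]
step 5: m = 1.173562, f(m) = 0.054030 > 0 → root in [1.143750, 1.173562]
Midpoint of [1.143750, 1.173562] = 1.158656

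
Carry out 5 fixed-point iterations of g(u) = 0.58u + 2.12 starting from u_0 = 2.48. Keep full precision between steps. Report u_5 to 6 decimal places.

4.879092

u_1 = g(2.480000) = 3.558400
u_2 = g(3.558400) = 4.183872
u_3 = g(4.183872) = 4.546646
u_4 = g(4.546646) = 4.757055
u_5 = g(4.757055) = 4.879092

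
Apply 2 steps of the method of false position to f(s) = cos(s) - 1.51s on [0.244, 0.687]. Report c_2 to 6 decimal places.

0.560588

False-position update: c = (a·f(b) − b·f(a))/(f(b) − f(a)); replace the endpoint whose sign matches f(c).
f(0.244000) = 0.601939, f(0.687000) = -0.264218
step 1: c = 0.551865, f(c) = 0.018233 > 0 → new bracket [0.551865, 0.687000]
step 2: c = 0.560588, f(c) = 0.000455 > 0 → new bracket [0.560588, 0.687000]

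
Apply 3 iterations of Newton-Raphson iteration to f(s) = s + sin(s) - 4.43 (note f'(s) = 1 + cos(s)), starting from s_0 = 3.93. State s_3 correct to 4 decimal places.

8.8194

Newton update: s ← s − f(s)/f'(s).
s_0 = 3.930000: f = -1.209231, f' = 0.295024 → s_1 = 3.930000 - (-1.209231)/(0.295024) = 8.028753
s_1 = 8.028753: f = 4.583519, f' = 0.826117 → s_2 = 8.028753 - (4.583519)/(0.826117) = 2.480485
s_2 = 2.480485: f = -1.335523, f' = 0.210687 → s_3 = 2.480485 - (-1.335523)/(0.210687) = 8.819380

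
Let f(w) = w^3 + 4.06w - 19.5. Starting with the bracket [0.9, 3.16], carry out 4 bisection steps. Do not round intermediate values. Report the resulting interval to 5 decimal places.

f(0.900000) = -15.117000, f(3.160000) = 24.884096 (opposite signs)
step 1: m = 2.030000, f(m) = -2.892773 < 0 → root in [2.030000, 3.160000]
step 2: m = 2.595000, f(m) = 8.510495 > 0 → root in [2.030000, 2.595000]
step 3: m = 2.312500, f(m) = 2.255205 > 0 → root in [2.030000, 2.312500]
step 4: m = 2.171250, f(m) = -0.448743 < 0 → root in [2.171250, 2.312500]

[2.17125, 2.31250]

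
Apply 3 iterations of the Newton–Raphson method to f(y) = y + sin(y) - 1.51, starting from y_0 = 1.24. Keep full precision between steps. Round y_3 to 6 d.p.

0.795668

f'(y) = 1 + cos(y)
y_0 = 1.240000: f = 0.675784, f' = 1.324796 → y_1 = 1.240000 - (0.675784)/(1.324796) = 0.729896
y_1 = 0.729896: f = -0.113312, f' = 1.745244 → y_2 = 0.729896 - (-0.113312)/(1.745244) = 0.794822
y_2 = 0.794822: f = -0.001439, f' = 1.700412 → y_3 = 0.794822 - (-0.001439)/(1.700412) = 0.795668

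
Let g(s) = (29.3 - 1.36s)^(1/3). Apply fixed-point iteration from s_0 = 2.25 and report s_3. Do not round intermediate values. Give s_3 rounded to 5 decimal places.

s_1 = g(2.250000) = 2.971584
s_2 = g(2.971584) = 2.934067
s_3 = g(2.934067) = 2.936041

2.93604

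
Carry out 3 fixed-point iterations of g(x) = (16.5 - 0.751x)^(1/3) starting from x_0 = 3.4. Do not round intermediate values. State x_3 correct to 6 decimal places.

2.447471

x_1 = g(3.400000) = 2.407074
x_2 = g(2.407074) = 2.449231
x_3 = g(2.449231) = 2.447471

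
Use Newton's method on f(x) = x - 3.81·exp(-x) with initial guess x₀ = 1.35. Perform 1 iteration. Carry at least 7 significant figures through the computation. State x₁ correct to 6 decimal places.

f'(x) = 1 + 3.81·exp(-x)
x_0 = 1.350000: f = 0.362295, f' = 1.987705 → x_1 = 1.350000 - (0.362295)/(1.987705) = 1.167732

1.167732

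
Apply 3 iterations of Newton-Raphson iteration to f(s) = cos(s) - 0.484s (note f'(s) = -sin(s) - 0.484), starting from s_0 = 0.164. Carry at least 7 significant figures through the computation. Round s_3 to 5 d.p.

s_0 = 0.164000: f = 0.907206, f' = -0.647266 → s_1 = 0.164000 - (0.907206)/(-0.647266) = 1.565597
s_1 = 1.565597: f = -0.752550, f' = -1.483986 → s_2 = 1.565597 - (-0.752550)/(-1.483986) = 1.058483
s_2 = 1.058483: f = -0.022112, f' = -1.355613 → s_3 = 1.058483 - (-0.022112)/(-1.355613) = 1.042172

1.04217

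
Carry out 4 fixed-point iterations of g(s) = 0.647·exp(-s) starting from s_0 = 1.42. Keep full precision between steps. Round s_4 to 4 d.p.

s_1 = g(1.420000) = 0.156389
s_2 = g(0.156389) = 0.553332
s_3 = g(0.553332) = 0.372045
s_4 = g(0.372045) = 0.445992

0.4460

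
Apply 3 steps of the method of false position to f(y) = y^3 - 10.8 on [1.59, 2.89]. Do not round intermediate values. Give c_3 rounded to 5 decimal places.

2.19808

f(1.590000) = -6.780321, f(2.890000) = 13.337569
step 1: c = 2.028138, f(c) = -2.457568 < 0 → new bracket [2.028138, 2.890000]
step 2: c = 2.162235, f(c) = -0.690982 < 0 → new bracket [2.162235, 2.890000]
step 3: c = 2.198082, f(c) = -0.179828 < 0 → new bracket [2.198082, 2.890000]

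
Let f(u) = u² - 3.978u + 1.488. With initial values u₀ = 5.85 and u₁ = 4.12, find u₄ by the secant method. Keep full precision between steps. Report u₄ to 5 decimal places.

3.56196

Secant update: u_(k+1) = u_k − f(u_k)·(u_k − u_(k-1))/(f(u_k) − f(u_(k-1))).
f(u_0) = 12.439200, f(u_1) = 2.073040
u_2 = 4.120000 - (2.073040)·(4.120000 - 5.850000)/(2.073040 - (12.439200)) = 3.774032; f(u_2) = 0.718218
u_3 = 3.774032 - (0.718218)·(3.774032 - 4.120000)/(0.718218 - (2.073040)) = 3.590627; f(u_3) = 0.097089
u_4 = 3.590627 - (0.097089)·(3.590627 - 3.774032)/(0.097089 - (0.718218)) = 3.561959; f(u_4) = 0.006080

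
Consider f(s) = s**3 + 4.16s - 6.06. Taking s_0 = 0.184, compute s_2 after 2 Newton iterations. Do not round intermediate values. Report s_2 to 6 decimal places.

1.155606

f'(s) = 3s**2 + 4.16
s_0 = 0.184000: f = -5.288330, f' = 4.261568 → s_1 = 0.184000 - (-5.288330)/(4.261568) = 1.424935
s_1 = 1.424935: f = 2.760978, f' = 10.251322 → s_2 = 1.424935 - (2.760978)/(10.251322) = 1.155606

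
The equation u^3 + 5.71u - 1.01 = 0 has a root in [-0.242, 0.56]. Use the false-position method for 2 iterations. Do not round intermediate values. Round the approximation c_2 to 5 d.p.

False-position update: c = (a·f(b) − b·f(a))/(f(b) − f(a)); replace the endpoint whose sign matches f(c).
f(-0.242000) = -2.405992, f(0.560000) = 2.363216
step 1: c = 0.162597, f(c) = -0.077274 < 0 → new bracket [0.162597, 0.560000]
step 2: c = 0.175180, f(c) = -0.004347 < 0 → new bracket [0.175180, 0.560000]

0.17518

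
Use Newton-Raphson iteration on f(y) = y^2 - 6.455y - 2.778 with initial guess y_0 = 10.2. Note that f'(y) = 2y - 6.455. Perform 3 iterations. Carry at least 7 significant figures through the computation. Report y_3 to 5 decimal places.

Newton update: y ← y − f(y)/f'(y).
y_0 = 10.200000: f = 35.421000, f' = 13.945000 → y_1 = 10.200000 - (35.421000)/(13.945000) = 7.659950
y_1 = 7.659950: f = 6.451855, f' = 8.864900 → y_2 = 7.659950 - (6.451855)/(8.864900) = 6.932152
y_2 = 6.932152: f = 0.529690, f' = 7.409304 → y_3 = 6.932152 - (0.529690)/(7.409304) = 6.860662

6.86066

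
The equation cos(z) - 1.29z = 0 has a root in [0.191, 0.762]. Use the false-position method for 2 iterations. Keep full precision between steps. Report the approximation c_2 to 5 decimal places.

0.62712

False-position update: c = (a·f(b) − b·f(a))/(f(b) − f(a)); replace the endpoint whose sign matches f(c).
f(0.191000) = 0.735425, f(0.762000) = -0.259523
step 1: c = 0.613060, f(c) = 0.027044 > 0 → new bracket [0.613060, 0.762000]
step 2: c = 0.627116, f(c) = 0.000744 > 0 → new bracket [0.627116, 0.762000]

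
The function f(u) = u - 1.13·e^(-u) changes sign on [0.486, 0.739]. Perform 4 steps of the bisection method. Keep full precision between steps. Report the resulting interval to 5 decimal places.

f(0.486000) = -0.209042, f(0.739000) = 0.199322 (opposite signs)
step 1: m = 0.612500, f(m) = 0.000047 > 0 → root in [0.486000, 0.612500]
step 2: m = 0.549250, f(m) = -0.103192 < 0 → root in [0.549250, 0.612500]
step 3: m = 0.580875, f(m) = -0.051257 < 0 → root in [0.580875, 0.612500]
step 4: m = 0.596688, f(m) = -0.025527 < 0 → root in [0.596688, 0.612500]

[0.59669, 0.61250]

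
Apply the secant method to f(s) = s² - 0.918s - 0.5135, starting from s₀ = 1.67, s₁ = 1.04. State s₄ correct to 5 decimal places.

1.30964

f(s_0) = 0.742340, f(s_1) = -0.386620
s_2 = 1.040000 - (-0.386620)·(1.040000 - 1.670000)/(-0.386620 - (0.742340)) = 1.255748; f(s_2) = -0.089374
s_3 = 1.255748 - (-0.089374)·(1.255748 - 1.040000)/(-0.089374 - (-0.386620)) = 1.320617; f(s_3) = 0.018204
s_4 = 1.320617 - (0.018204)·(1.320617 - 1.255748)/(0.018204 - (-0.089374)) = 1.309641; f(s_4) = -0.000592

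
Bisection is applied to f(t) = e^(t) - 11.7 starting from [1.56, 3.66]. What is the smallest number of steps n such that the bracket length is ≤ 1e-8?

28

Initial width b − a = 3.66 − 1.56 = 2.100000.
After n steps the width is (b−a)/2^n; need (b−a)/2^n ≤ 1e-8.
So n ≥ log₂(2.100000/1e-8) = log₂(210000000.0000) ≈ 27.6458.
Hence n = 28.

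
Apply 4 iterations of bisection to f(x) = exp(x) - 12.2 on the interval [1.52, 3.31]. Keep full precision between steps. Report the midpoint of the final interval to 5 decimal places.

f(1.520000) = -7.627775, f(3.310000) = 15.185125 (opposite signs)
step 1: m = 2.415000, f(m) = -1.010230 < 0 → root in [2.415000, 3.310000]
step 2: m = 2.862500, f(m) = 5.305235 > 0 → root in [2.415000, 2.862500]
step 3: m = 2.638750, f(m) = 1.795698 > 0 → root in [2.415000, 2.638750]
step 4: m = 2.526875, f(m) = 0.314338 > 0 → root in [2.415000, 2.526875]
Midpoint of [2.415000, 2.526875] = 2.470937

2.47094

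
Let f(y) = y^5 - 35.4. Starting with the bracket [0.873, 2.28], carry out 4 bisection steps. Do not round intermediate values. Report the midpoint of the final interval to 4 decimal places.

2.0602

f(0.873000) = -34.892926, f(2.280000) = 26.213267 (opposite signs)
step 1: m = 1.576500, f(m) = -25.661998 < 0 → root in [1.576500, 2.280000]
step 2: m = 1.928250, f(m) = -8.742667 < 0 → root in [1.928250, 2.280000]
step 3: m = 2.104125, f(m) = 5.843706 > 0 → root in [1.928250, 2.104125]
step 4: m = 2.016188, f(m) = -2.083867 < 0 → root in [2.016188, 2.104125]
Midpoint of [2.016188, 2.104125] = 2.060156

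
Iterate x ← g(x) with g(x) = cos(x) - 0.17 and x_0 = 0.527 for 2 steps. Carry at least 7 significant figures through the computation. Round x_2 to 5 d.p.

0.59849

x_1 = g(0.527000) = 0.694320
x_2 = g(0.694320) = 0.598489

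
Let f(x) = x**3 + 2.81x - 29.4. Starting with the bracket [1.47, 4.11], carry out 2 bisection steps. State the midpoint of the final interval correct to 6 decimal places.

2.460000

f(1.470000) = -22.092777, f(4.110000) = 51.575631 (opposite signs)
step 1: m = 2.790000, f(m) = 0.157539 > 0 → root in [1.470000, 2.790000]
step 2: m = 2.130000, f(m) = -13.751103 < 0 → root in [2.130000, 2.790000]
Midpoint of [2.130000, 2.790000] = 2.460000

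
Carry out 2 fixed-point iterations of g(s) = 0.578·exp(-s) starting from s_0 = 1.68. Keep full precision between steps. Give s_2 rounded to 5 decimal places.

s_1 = g(1.680000) = 0.107724
s_2 = g(0.107724) = 0.518972

0.51897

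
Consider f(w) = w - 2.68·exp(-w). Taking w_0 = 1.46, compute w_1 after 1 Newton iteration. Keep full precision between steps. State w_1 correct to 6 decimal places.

f'(w) = 1 + 2.68·exp(-w)
w_0 = 1.460000: f = 0.837607, f' = 1.622393 → w_1 = 1.460000 - (0.837607)/(1.622393) = 0.943721

0.943721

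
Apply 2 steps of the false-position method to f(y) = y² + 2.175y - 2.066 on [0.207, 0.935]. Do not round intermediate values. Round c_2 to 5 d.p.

False-position update: c = (a·f(b) − b·f(a))/(f(b) − f(a)); replace the endpoint whose sign matches f(c).
f(0.207000) = -1.572926, f(0.935000) = 0.841850
step 1: c = 0.681201, f(c) = -0.120352 < 0 → new bracket [0.681201, 0.935000]
step 2: c = 0.712946, f(c) = -0.007049 < 0 → new bracket [0.712946, 0.935000]

0.71295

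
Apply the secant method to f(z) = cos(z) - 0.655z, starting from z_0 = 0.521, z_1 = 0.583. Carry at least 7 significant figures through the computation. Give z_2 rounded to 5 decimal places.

0.96708

Secant update: z_(k+1) = z_k − f(z_k)·(z_k − z_(k-1))/(f(z_k) − f(z_(k-1))).
f(z_0) = 0.526067, f(z_1) = 0.452950
z_2 = 0.583000 - (0.452950)·(0.583000 - 0.521000)/(0.452950 - (0.526067)) = 0.967081; f(z_2) = -0.065733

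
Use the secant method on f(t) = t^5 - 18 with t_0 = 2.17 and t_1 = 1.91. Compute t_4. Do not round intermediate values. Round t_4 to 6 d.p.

1.782858

f(t_0) = 30.117014, f(t_1) = 7.419490
t_2 = 1.910000 - (7.419490)·(1.910000 - 2.170000)/(7.419490 - (30.117014)) = 1.825010; f(t_2) = 2.245382
t_3 = 1.825010 - (2.245382)·(1.825010 - 1.910000)/(2.245382 - (7.419490)) = 1.788127; f(t_3) = 0.280657
t_4 = 1.788127 - (0.280657)·(1.788127 - 1.825010)/(0.280657 - (2.245382)) = 1.782858; f(t_4) = 0.012924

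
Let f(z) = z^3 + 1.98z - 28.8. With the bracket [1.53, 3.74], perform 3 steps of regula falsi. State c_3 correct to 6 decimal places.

False-position update: c = (a·f(b) − b·f(a))/(f(b) − f(a)); replace the endpoint whose sign matches f(c).
f(1.530000) = -22.189023, f(3.740000) = 30.918824
step 1: c = 2.453361, f(c) = -9.175604 < 0 → new bracket [2.453361, 3.740000]
step 2: c = 2.747809, f(c) = -2.612143 < 0 → new bracket [2.747809, 3.740000]
step 3: c = 2.825103, f(c) = -0.658574 < 0 → new bracket [2.825103, 3.740000]

2.825103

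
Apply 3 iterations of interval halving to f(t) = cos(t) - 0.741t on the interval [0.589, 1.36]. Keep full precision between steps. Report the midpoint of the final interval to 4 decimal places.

f(0.589000) = 0.395048, f(1.360000) = -0.798521 (opposite signs)
step 1: m = 0.974500, f(m) = -0.160523 < 0 → root in [0.589000, 0.974500]
step 2: m = 0.781750, f(m) = 0.130405 > 0 → root in [0.781750, 0.974500]
step 3: m = 0.878125, f(m) = -0.012095 < 0 → root in [0.781750, 0.878125]
Midpoint of [0.781750, 0.878125] = 0.829937

0.8299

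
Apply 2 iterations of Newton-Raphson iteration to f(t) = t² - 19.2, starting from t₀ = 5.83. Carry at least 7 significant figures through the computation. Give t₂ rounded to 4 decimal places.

4.3853

f'(t) = 2t
t_0 = 5.830000: f = 14.788900, f' = 11.660000 → t_1 = 5.830000 - (14.788900)/(11.660000) = 4.561655
t_1 = 4.561655: f = 1.608698, f' = 9.123310 → t_2 = 4.561655 - (1.608698)/(9.123310) = 4.385327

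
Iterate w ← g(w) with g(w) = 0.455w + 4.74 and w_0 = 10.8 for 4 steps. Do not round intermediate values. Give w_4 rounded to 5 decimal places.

w_1 = g(10.800000) = 9.654000
w_2 = g(9.654000) = 9.132570
w_3 = g(9.132570) = 8.895319
w_4 = g(8.895319) = 8.787370

8.78737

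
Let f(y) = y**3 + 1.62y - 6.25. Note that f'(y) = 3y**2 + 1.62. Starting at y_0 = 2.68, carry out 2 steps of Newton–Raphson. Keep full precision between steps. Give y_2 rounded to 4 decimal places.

1.6127

y_0 = 2.680000: f = 17.340432, f' = 23.167200 → y_1 = 2.680000 - (17.340432)/(23.167200) = 1.931509
y_1 = 1.931509: f = 4.084982, f' = 12.812185 → y_2 = 1.931509 - (4.084982)/(12.812185) = 1.612674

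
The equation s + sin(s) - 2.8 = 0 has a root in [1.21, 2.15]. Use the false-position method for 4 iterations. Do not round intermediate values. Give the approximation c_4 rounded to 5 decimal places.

False-position update: c = (a·f(b) − b·f(a))/(f(b) − f(a)); replace the endpoint whose sign matches f(c).
f(1.210000) = -0.654384, f(2.150000) = 0.186899
step 1: c = 1.941170, f(c) = 0.073362 > 0 → new bracket [1.210000, 1.941170]
step 2: c = 1.867463, f(c) = 0.023779 > 0 → new bracket [1.210000, 1.867463]
step 3: c = 1.844410, f(c) = 0.007210 > 0 → new bracket [1.210000, 1.844410]
step 4: c = 1.837495, f(c) = 0.002142 > 0 → new bracket [1.210000, 1.837495]

1.83750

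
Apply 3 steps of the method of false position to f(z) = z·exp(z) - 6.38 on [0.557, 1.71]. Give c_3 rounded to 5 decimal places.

1.46409

False-position update: c = (a·f(b) − b·f(a))/(f(b) − f(a)); replace the endpoint whose sign matches f(c).
f(0.557000) = -5.407796, f(1.710000) = 3.074524
step 1: c = 1.292081, f(c) = -1.676371 < 0 → new bracket [1.292081, 1.710000]
step 2: c = 1.439545, f(c) = -0.306882 < 0 → new bracket [1.439545, 1.710000]
step 3: c = 1.464090, f(c) = -0.049846 < 0 → new bracket [1.464090, 1.710000]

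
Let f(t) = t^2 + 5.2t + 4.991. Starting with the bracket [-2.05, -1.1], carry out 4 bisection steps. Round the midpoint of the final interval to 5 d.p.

-1.24844

f(-2.050000) = -1.466500, f(-1.100000) = 0.481000 (opposite signs)
step 1: m = -1.575000, f(m) = -0.718375 < 0 → root in [-1.575000, -1.100000]
step 2: m = -1.337500, f(m) = -0.175094 < 0 → root in [-1.337500, -1.100000]
step 3: m = -1.218750, f(m) = 0.138852 > 0 → root in [-1.337500, -1.218750]
step 4: m = -1.278125, f(m) = -0.021646 < 0 → root in [-1.278125, -1.218750]
Midpoint of [-1.278125, -1.218750] = -1.248438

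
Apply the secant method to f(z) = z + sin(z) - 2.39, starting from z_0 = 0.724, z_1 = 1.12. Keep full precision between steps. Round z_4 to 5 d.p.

1.40378

Secant update: z_(k+1) = z_k − f(z_k)·(z_k − z_(k-1))/(f(z_k) − f(z_(k-1))).
f(z_0) = -1.003613, f(z_1) = -0.369900
z_2 = 1.120000 - (-0.369900)·(1.120000 - 0.724000)/(-0.369900 - (-1.003613)) = 1.351146; f(z_2) = -0.062881
z_3 = 1.351146 - (-0.062881)·(1.351146 - 1.120000)/(-0.062881 - (-0.369900)) = 1.398487; f(z_3) = -0.006322
z_4 = 1.398487 - (-0.006322)·(1.398487 - 1.351146)/(-0.006322 - (-0.062881)) = 1.403778; f(z_4) = -0.000137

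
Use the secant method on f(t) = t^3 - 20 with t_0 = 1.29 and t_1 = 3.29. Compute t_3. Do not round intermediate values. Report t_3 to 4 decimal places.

f(t_0) = -17.853311, f(t_1) = 15.611289
t_2 = 3.290000 - (15.611289)·(3.290000 - 1.290000)/(15.611289 - (-17.853311)) = 2.356997; f(t_2) = -6.905860
t_3 = 2.356997 - (-6.905860)·(2.356997 - 3.290000)/(-6.905860 - (15.611289)) = 2.643143; f(t_3) = -1.534468

2.6431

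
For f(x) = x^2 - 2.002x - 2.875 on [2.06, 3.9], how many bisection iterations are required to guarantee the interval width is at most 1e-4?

Initial width b − a = 3.9 − 2.06 = 1.840000.
After n steps the width is (b−a)/2^n; need (b−a)/2^n ≤ 1e-4.
So n ≥ log₂(1.840000/1e-4) = log₂(18400.0000) ≈ 14.1674.
Hence n = 15.

15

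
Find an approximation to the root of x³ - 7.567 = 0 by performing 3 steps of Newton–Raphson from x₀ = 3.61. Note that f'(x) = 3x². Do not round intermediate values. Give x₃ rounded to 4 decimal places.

x_0 = 3.610000: f = 39.478881, f' = 39.096300 → x_1 = 3.610000 - (39.478881)/(39.096300) = 2.600214
x_1 = 2.600214: f = 10.013348, f' = 20.283345 → x_2 = 2.600214 - (10.013348)/(20.283345) = 2.106541
x_2 = 2.106541: f = 1.780807, f' = 13.312545 → x_3 = 2.106541 - (1.780807)/(13.312545) = 1.972772

1.9728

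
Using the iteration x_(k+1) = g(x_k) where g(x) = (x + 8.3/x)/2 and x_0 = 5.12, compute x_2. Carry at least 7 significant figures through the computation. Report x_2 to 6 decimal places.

2.916528

x_1 = g(5.120000) = 3.370547
x_2 = g(3.370547) = 2.916528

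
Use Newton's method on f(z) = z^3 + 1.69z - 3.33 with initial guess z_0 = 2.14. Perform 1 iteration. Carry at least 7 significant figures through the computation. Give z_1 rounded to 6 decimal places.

1.486226

Newton update: z ← z − f(z)/f'(z).
f'(z) = 3z^2 + 1.69
z_0 = 2.140000: f = 10.086944, f' = 15.428800 → z_1 = 2.140000 - (10.086944)/(15.428800) = 1.486226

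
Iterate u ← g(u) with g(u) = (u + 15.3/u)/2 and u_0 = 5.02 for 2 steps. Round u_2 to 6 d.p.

3.913378

u_1 = g(5.020000) = 4.033904
u_2 = g(4.033904) = 3.913378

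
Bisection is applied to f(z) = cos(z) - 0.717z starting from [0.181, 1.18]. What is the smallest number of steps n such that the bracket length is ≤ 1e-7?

24

Initial width b − a = 1.18 − 0.181 = 0.999000.
After n steps the width is (b−a)/2^n; need (b−a)/2^n ≤ 1e-7.
So n ≥ log₂(0.999000/1e-7) = log₂(9990000.0000) ≈ 23.2521.
Hence n = 24.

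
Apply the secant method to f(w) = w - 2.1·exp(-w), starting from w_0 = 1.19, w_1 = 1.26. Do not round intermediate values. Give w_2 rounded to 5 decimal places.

f(w_0) = 0.551135, f(w_1) = 0.664327
w_2 = 1.260000 - (0.664327)·(1.260000 - 1.190000)/(0.664327 - (0.551135)) = 0.849165; f(w_2) = -0.049155

0.84917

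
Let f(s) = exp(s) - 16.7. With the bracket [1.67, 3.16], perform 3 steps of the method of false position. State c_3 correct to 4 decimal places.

f(1.670000) = -11.387832, f(3.160000) = 6.870596
step 1: c = 2.599317, f(c) = -3.245453 < 0 → new bracket [2.599317, 3.160000]
step 2: c = 2.779197, f(c) = -0.593923 < 0 → new bracket [2.779197, 3.160000]
step 3: c = 2.809496, f(c) = -0.098456 < 0 → new bracket [2.809496, 3.160000]

2.8095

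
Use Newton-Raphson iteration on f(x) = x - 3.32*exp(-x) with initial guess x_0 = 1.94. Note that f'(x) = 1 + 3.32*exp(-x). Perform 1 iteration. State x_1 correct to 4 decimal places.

0.9496

Newton update: x ← x − f(x)/f'(x).
x_0 = 1.940000: f = 1.462903, f' = 1.477097 → x_1 = 1.940000 - (1.462903)/(1.477097) = 0.949610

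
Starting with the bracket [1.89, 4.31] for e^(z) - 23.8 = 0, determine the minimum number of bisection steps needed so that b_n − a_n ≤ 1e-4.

15

Initial width b − a = 4.31 − 1.89 = 2.420000.
After n steps the width is (b−a)/2^n; need (b−a)/2^n ≤ 1e-4.
So n ≥ log₂(2.420000/1e-4) = log₂(24200.0000) ≈ 14.5627.
Hence n = 15.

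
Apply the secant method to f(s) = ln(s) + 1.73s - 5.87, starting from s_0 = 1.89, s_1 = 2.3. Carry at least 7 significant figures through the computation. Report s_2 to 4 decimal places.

f(s_0) = -1.963723, f(s_1) = -1.058091
s_2 = 2.300000 - (-1.058091)·(2.300000 - 1.890000)/(-1.058091 - (-1.963723)) = 2.779021; f(s_2) = -0.040194

2.7790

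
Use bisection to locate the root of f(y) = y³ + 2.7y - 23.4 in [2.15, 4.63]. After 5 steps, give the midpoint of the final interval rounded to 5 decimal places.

2.57625

f(2.150000) = -7.656625, f(4.630000) = 88.353847 (opposite signs)
step 1: m = 3.390000, f(m) = 24.711219 > 0 → root in [2.150000, 3.390000]
step 2: m = 2.770000, f(m) = 5.332933 > 0 → root in [2.150000, 2.770000]
step 3: m = 2.460000, f(m) = -1.871064 < 0 → root in [2.460000, 2.770000]
step 4: m = 2.615000, f(m) = 1.542458 > 0 → root in [2.460000, 2.615000]
step 5: m = 2.537500, f(m) = -0.210025 < 0 → root in [2.537500, 2.615000]
Midpoint of [2.537500, 2.615000] = 2.576250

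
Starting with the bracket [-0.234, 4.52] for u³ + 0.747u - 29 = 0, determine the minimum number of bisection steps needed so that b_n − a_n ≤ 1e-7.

Initial width b − a = 4.52 − -0.234 = 4.754000.
After n steps the width is (b−a)/2^n; need (b−a)/2^n ≤ 1e-7.
So n ≥ log₂(4.754000/1e-7) = log₂(47540000.0000) ≈ 25.5026.
Hence n = 26.

26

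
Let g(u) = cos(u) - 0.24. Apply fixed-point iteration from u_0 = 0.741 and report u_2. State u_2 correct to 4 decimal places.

0.6386

u_1 = g(0.741000) = 0.497794
u_2 = g(0.497794) = 0.638638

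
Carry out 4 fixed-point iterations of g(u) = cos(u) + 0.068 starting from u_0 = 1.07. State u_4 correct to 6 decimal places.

u_1 = g(1.070000) = 0.548124
u_2 = g(0.548124) = 0.921503
u_3 = g(0.921503) = 0.672623
u_4 = g(0.672623) = 0.850190

0.850190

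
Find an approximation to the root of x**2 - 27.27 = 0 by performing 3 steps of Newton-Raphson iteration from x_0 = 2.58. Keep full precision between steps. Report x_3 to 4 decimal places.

5.2239

Newton update: x ← x − f(x)/f'(x).
f'(x) = 2x
x_0 = 2.580000: f = -20.613600, f' = 5.160000 → x_1 = 2.580000 - (-20.613600)/(5.160000) = 6.574884
x_1 = 6.574884: f = 15.959096, f' = 13.149767 → x_2 = 6.574884 - (15.959096)/(13.149767) = 5.361243
x_2 = 5.361243: f = 1.472924, f' = 10.722486 → x_3 = 5.361243 - (1.472924)/(10.722486) = 5.223875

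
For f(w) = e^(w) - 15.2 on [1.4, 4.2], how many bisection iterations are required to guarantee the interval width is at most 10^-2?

Initial width b − a = 4.2 − 1.4 = 2.800000.
After n steps the width is (b−a)/2^n; need (b−a)/2^n ≤ 10^-2.
So n ≥ log₂(2.800000/10^-2) = log₂(280.0000) ≈ 8.1293.
Hence n = 9.

9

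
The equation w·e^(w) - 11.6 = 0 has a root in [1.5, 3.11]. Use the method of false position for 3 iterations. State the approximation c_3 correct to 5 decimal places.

False-position update: c = (a·f(b) − b·f(a))/(f(b) − f(a)); replace the endpoint whose sign matches f(c).
f(1.500000) = -4.877466, f(3.110000) = 58.129448
step 1: c = 1.624633, f(c) = -3.352464 < 0 → new bracket [1.624633, 3.110000]
step 2: c = 1.705626, f(c) = -2.210814 < 0 → new bracket [1.705626, 3.110000]
step 3: c = 1.757081, f(c) = -1.416840 < 0 → new bracket [1.757081, 3.110000]

1.75708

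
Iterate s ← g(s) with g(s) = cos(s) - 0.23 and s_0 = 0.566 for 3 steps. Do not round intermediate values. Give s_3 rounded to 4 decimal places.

s_1 = g(0.566000) = 0.614053
s_2 = g(0.614053) = 0.587320
s_3 = g(0.587320) = 0.602429

0.6024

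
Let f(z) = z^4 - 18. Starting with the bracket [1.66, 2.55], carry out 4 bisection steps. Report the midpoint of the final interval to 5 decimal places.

2.07719

f(1.660000) = -10.406669, f(2.550000) = 24.282506 (opposite signs)
step 1: m = 2.105000, f(m) = 1.633983 > 0 → root in [1.660000, 2.105000]
step 2: m = 1.882500, f(m) = -5.441437 < 0 → root in [1.882500, 2.105000]
step 3: m = 1.993750, f(m) = -2.199064 < 0 → root in [1.993750, 2.105000]
step 4: m = 2.049375, f(m) = -0.360522 < 0 → root in [2.049375, 2.105000]
Midpoint of [2.049375, 2.105000] = 2.077187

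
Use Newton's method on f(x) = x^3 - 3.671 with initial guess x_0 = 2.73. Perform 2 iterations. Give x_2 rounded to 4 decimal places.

f'(x) = 3x^2
x_0 = 2.730000: f = 16.675417, f' = 22.358700 → x_1 = 2.730000 - (16.675417)/(22.358700) = 1.984187
x_1 = 1.984187: f = 4.140736, f' = 11.810990 → x_2 = 1.984187 - (4.140736)/(11.810990) = 1.633603

1.6336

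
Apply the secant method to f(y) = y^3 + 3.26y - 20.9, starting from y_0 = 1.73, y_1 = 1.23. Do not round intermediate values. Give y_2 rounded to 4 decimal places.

Secant update: y_(k+1) = y_k − f(y_k)·(y_k − y_(k-1))/(f(y_k) − f(y_(k-1))).
f(y_0) = -10.082483, f(y_1) = -15.029333
y_2 = 1.230000 - (-15.029333)·(1.230000 - 1.730000)/(-15.029333 - (-10.082483)) = 2.749081; f(y_2) = 8.838040

2.7491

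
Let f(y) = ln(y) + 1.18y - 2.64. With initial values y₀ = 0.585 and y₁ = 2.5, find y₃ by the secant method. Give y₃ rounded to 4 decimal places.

1.7528

f(y_0) = -2.485843, f(y_1) = 1.226291
y_2 = 2.500000 - (1.226291)·(2.500000 - 0.585000)/(1.226291 - (-2.485843)) = 1.867386; f(y_2) = 0.188056
y_3 = 1.867386 - (0.188056)·(1.867386 - 2.500000)/(0.188056 - (1.226291)) = 1.752801; f(y_3) = -0.010480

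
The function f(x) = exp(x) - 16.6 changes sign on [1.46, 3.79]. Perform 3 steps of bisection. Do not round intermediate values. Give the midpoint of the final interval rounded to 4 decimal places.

f(1.460000) = -12.294040, f(3.790000) = 27.656400 (opposite signs)
step 1: m = 2.625000, f(m) = -2.795426 < 0 → root in [2.625000, 3.790000]
step 2: m = 3.207500, f(m) = 8.117216 > 0 → root in [2.625000, 3.207500]
step 3: m = 2.916250, f(m) = 1.871888 > 0 → root in [2.625000, 2.916250]
Midpoint of [2.625000, 2.916250] = 2.770625

2.7706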